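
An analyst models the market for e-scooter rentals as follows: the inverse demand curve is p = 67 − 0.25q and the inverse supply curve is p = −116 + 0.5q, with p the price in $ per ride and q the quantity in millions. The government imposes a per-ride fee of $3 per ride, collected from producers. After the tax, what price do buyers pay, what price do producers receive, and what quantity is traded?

Buyers pay $7; producers receive $4; quantity = 240.

Inverting to q(p) form: qd = 268 − 4p; qs = 2p + 232.
Without the tax, 268 − 4p = 2p + 232 gives 6p = 36, so p* = $6 and q* = 244.
With the tax collected from producers, supply shifts: qs = 2(p − 3) + 232.
New equilibrium: buyers pay $7, producers receive $4, q = 240. (Wedge: pb − ps = 3.)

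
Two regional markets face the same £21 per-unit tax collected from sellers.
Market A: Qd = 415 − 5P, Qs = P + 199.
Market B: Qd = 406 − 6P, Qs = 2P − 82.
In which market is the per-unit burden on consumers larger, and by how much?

Market A: pre-tax P* = £36, Q* = 235; post-tax Q = 217.5; per-unit burden on consumers = £3.5.
Market B: pre-tax P* = £61, Q* = 40; post-tax Q = 8.5; per-unit burden on consumers = £5.25.
Difference: £3.5 vs £5.25 → market B is larger by £1.75.

Market B, by £1.75.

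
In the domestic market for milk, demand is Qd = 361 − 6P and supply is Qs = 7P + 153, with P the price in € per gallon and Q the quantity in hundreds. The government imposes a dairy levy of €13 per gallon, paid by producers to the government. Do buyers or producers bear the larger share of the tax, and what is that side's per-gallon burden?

Before the tax: set 361 − 6P = 7P + 153 → P* = €16, Q* = 265.
With the tax collected from producers, supply shifts: Qs = 7(P − 13) + 153.
Solving gives Q = 223 with buyers paying €23 and producers receiving €10 (the €13 wedge).
Per-gallon burden: buyers €7, producers €6.
Buyers take the larger share because demand is less price-elastic here (demand slope 6 vs supply slope 7).

Buyers bear the larger share: €7 per gallon.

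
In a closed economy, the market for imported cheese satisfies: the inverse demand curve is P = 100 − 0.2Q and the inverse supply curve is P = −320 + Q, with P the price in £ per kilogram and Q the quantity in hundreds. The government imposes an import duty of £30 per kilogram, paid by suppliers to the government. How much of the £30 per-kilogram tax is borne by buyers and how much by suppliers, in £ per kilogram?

Rewrite in direct form: Qd = 500 − 5P and Qs = P + 320.
Without the tax, 500 − 5P = P + 320 gives 6P = 180, so P* = £30 and Q* = 350.
With the tax collected from suppliers, supply shifts: Qs = (P − 30) + 320.
Solving gives Q = 325 with buyers paying £35 and suppliers receiving £5 (the £30 wedge).
Burden on buyers: £5; on suppliers: £25. (They sum to £30.)
The less price-elastic side of the market bears the larger share of a per-unit tax.

Buyers bear £5 per kilogram; suppliers bear £25 per kilogram.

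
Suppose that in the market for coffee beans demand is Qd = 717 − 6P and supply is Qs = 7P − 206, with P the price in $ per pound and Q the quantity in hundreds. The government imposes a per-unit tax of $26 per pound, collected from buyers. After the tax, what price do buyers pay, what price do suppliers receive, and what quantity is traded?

Buyers pay $85; suppliers receive $59; quantity = 207.

Before the tax: set 717 − 6P = 7P − 206 → P* = $71, Q* = 291.
With the tax collected from buyers, demand (in seller-price terms) shifts: Qd = 717 − 6(P + 26).
Solving gives Q = 207 with buyers paying $85 and suppliers receiving $59 (the $26 wedge).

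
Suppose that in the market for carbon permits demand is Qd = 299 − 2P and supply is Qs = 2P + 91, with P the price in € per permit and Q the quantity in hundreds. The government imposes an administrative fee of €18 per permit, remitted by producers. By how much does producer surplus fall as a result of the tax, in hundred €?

Producer surplus falls by €1674 hundred.

Without the tax, 299 − 2P = 2P + 91 gives 4P = 208, so P* = €52 and Q* = 195.
With the tax collected from producers, supply shifts: Qs = 2(P − 18) + 91.
New equilibrium: consumers pay €61, producers receive €43, Q = 177. (Wedge: Pb − Ps = 18.)
ΔPS is the trapezoid between Q = 177 and Q = 195 of height €9: ½ · (195 + 177) · 9 = €1674.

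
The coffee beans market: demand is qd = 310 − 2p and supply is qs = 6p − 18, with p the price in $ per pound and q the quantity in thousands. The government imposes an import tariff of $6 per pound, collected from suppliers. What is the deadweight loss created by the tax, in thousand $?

Before the tax: set 310 − 2p = 6p − 18 → p* = $41, q* = 228.
With the tax collected from suppliers, supply shifts: qs = 6(p − 6) − 18.
Solving gives q = 219 with buyers paying $45.5 and suppliers receiving $39.5 (the $6 wedge).
Quantity falls by |ΔQ| = |228 − 219| = 9.
DWL = ½ · t · |ΔQ| = ½ · 6 · 9 = $27.

Deadweight loss = $27 thousand.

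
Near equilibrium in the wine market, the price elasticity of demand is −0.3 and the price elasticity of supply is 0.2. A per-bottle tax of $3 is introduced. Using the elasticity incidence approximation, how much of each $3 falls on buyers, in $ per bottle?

Buyers bear ≈ $1.2 per bottle.

Incidence ratio: buyers' share ≈ εs / (εs + |εd|) = 0.2 / (0.2 + 0.3) = 0.4.
So buyers bear ≈ 0.4 × $3 = $1.2; suppliers bear $1.8.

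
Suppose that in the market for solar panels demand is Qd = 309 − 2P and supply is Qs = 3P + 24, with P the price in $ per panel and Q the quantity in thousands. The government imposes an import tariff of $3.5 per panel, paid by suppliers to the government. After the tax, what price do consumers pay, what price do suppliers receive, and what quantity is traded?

Consumers pay $59.1; suppliers receive $55.6; quantity = 190.8.

Before the tax: set 309 − 2P = 3P + 24 → P* = $57, Q* = 195.
With the tax collected from suppliers, supply shifts: Qs = 3(P − 3.5) + 24.
Solving gives Q = 190.8 with consumers paying $59.1 and suppliers receiving $55.6 (the $3.5 wedge).
The less price-elastic side of the market bears the larger share of a per-unit tax.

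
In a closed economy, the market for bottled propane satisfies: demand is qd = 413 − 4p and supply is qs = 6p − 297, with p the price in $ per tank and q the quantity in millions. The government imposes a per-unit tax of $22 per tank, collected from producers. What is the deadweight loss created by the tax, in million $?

Deadweight loss = $580.8 million.

Without the tax, 413 − 4p = 6p − 297 gives 10p = 710, so p* = $71 and q* = 129.
With the tax collected from producers, supply shifts: qs = 6(p − 22) − 297.
New equilibrium: consumers pay $84.2, producers receive $62.2, q = 76.2. (Wedge: pb − ps = 22.)
Quantity falls by |ΔQ| = |129 − 76.2| = 52.8.
DWL = ½ · t · |ΔQ| = ½ · 22 · 52.8 = $580.8.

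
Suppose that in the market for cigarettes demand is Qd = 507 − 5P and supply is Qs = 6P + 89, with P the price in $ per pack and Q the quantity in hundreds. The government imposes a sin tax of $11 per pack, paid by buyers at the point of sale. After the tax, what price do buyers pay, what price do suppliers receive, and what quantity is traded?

Before the tax: set 507 − 5P = 6P + 89 → P* = $38, Q* = 317.
With the tax collected from buyers, demand (in seller-price terms) shifts: Qd = 507 − 5(P + 11).
New equilibrium: buyers pay $44, suppliers receive $33, Q = 287. (Wedge: Pb − Ps = 11.)
The less price-elastic side of the market bears the larger share of a per-unit tax.

Buyers pay $44; suppliers receive $33; quantity = 287.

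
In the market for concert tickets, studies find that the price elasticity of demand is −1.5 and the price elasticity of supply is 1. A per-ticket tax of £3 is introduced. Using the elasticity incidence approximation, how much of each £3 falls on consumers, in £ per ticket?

Incidence ratio: consumers' share ≈ εs / (εs + |εd|) = 1 / (1 + 1.5) = 0.4.
So consumers bear ≈ 0.4 × £3 = £1.2; suppliers bear £1.8.

Consumers bear ≈ £1.2 per ticket.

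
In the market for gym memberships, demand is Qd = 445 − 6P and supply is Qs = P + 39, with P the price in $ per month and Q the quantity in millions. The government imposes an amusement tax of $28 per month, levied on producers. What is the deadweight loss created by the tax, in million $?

Without the tax, 445 − 6P = P + 39 gives 7P = 406, so P* = $58 and Q* = 97.
With the tax collected from producers, supply shifts: Qs = (P − 28) + 39.
Solving gives Q = 73 with buyers paying $62 and producers receiving $34 (the $28 wedge).
Quantity falls by |ΔQ| = |97 − 73| = 24.
DWL = ½ · t · |ΔQ| = ½ · 28 · 24 = $336.

Deadweight loss = $336 million.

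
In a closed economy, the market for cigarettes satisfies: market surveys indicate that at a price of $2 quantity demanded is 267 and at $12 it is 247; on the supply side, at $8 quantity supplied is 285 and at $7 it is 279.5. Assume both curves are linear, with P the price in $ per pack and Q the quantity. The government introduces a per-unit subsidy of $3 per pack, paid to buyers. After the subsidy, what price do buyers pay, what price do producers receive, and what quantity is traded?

Demand slope: (247 − 267)/(12 − 2) = -2, so Qd = 271 − 2P.
Supply slope: (279.5 − 285)/(7 − 8) = 5.5, so Qs = 5.5P + 241.
Without the subsidy, 271 − 2P = 5.5P + 241 gives 7.5P = 30, so P* = $4 and Q* = 263.
With a per-unit subsidy paid to buyers, each effectively pays P − 3, so demand becomes Qd = 271 − 2(P − 3).
Solving gives Q = 267.4 with buyers paying $1.8 and producers receiving $4.8 (the $3 wedge).

Buyers pay $1.8; producers receive $4.8; quantity = 267.4.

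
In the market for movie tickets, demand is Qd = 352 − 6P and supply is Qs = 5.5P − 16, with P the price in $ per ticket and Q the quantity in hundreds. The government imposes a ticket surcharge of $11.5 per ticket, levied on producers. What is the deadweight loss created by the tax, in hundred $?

Deadweight loss = $189.75 hundred.

Before the tax: set 352 − 6P = 5.5P − 16 → P* = $32, Q* = 160.
With the tax collected from producers, supply shifts: Qs = 5.5(P − 11.5) − 16.
Solving gives Q = 127 with buyers paying $37.5 and producers receiving $26 (the $11.5 wedge).
Quantity falls by |ΔQ| = |160 − 127| = 33.
DWL = ½ · t · |ΔQ| = ½ · 11.5 · 33 = $189.75.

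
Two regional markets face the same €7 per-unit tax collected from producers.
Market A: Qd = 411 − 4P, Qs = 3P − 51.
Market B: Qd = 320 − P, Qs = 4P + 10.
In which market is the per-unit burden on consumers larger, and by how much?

Market B, by €2.6.

Market A: pre-tax P* = €66, Q* = 147; post-tax Q = 135; per-unit burden on consumers = €3.
Market B: pre-tax P* = €62, Q* = 258; post-tax Q = 252.4; per-unit burden on consumers = €5.6.
Difference: €3 vs €5.6 → market B is larger by €2.6.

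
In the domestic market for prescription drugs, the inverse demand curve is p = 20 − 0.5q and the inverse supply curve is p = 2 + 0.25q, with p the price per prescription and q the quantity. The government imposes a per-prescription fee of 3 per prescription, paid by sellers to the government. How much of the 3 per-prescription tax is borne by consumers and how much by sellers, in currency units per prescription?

Consumers bear 2 per prescription; sellers bear 1 per prescription.

Inverting to q(p) form: qd = 40 − 2p; qs = 4p − 8.
Without the tax, 40 − 2p = 4p − 8 gives 6p = 48, so p* = 8 and q* = 24.
With the tax collected from sellers, supply shifts: qs = 4(p − 3) − 8.
New equilibrium: consumers pay 10, sellers receive 7, q = 20. (Wedge: pb − ps = 3.)
Burden on consumers: 2; on sellers: 1. (They sum to 3.)
The less price-elastic side of the market bears the larger share of a per-unit tax.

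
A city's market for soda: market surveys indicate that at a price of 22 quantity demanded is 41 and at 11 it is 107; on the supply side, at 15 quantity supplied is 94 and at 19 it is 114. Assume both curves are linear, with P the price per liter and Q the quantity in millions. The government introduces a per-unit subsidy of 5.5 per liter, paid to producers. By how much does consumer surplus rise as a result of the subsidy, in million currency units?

Consumer surplus rises by 241.25 million.

Demand slope: (107 − 41)/(11 − 22) = -6, so Qd = 173 − 6P.
Supply slope: (114 − 94)/(19 − 15) = 5, so Qs = 5P + 19.
Without the subsidy, 173 − 6P = 5P + 19 gives 11P = 154, so P* = 14 and Q* = 89.
With a per-unit subsidy paid to producers, each receives P + 5.5 per unit sold, so supply becomes Qs = 5(P + 5.5) + 19.
New equilibrium: buyers pay 11.5, producers receive 17, Q = 104. (Wedge: Pb − Ps = −5.5.)
ΔCS is the trapezoid between Q = 104 and Q = 89 of height 2.5: ½ · (89 + 104) · 2.5 = 241.25.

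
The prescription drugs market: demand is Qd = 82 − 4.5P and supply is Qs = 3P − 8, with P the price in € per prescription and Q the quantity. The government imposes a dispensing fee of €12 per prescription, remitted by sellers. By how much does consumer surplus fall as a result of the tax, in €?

Consumer surplus falls by €82.56.

Before the tax: set 82 − 4.5P = 3P − 8 → P* = €12, Q* = 28.
With the tax collected from sellers, supply shifts: Qs = 3(P − 12) − 8.
New equilibrium: buyers pay €16.8, sellers receive €4.8, Q = 6.4. (Wedge: Pb − Ps = 12.)
ΔCS is the trapezoid between Q = 6.4 and Q = 28 of height €4.8: ½ · (28 + 6.4) · 4.8 = €82.56.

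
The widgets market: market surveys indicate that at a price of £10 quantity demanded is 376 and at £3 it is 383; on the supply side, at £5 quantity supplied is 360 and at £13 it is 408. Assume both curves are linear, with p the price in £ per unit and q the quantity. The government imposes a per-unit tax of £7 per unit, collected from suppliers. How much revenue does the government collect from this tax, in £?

Demand slope: (383 − 376)/(3 − 10) = -1, so qd = 386 − p.
Supply slope: (408 − 360)/(13 − 5) = 6, so qs = 6p + 330.
Without the tax, 386 − p = 6p + 330 gives 7p = 56, so p* = £8 and q* = 378.
With the tax collected from suppliers, supply shifts: qs = 6(p − 7) + 330.
New equilibrium: buyers pay £14, suppliers receive £7, q = 372. (Wedge: pb − ps = 7.)
Revenue = t · Q = 7 · 372 = £2604.

Tax revenue = £2604.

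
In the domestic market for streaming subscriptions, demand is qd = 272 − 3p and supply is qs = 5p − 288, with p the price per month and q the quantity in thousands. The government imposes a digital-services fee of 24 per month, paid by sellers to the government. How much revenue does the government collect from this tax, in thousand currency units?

Without the tax, 272 − 3p = 5p − 288 gives 8p = 560, so p* = 70 and q* = 62.
With the tax collected from sellers, supply shifts: qs = 5(p − 24) − 288.
New equilibrium: buyers pay 85, sellers receive 61, q = 17. (Wedge: pb − ps = 24.)
Revenue = t · Q = 24 · 17 = 408.

Tax revenue = 408 thousand.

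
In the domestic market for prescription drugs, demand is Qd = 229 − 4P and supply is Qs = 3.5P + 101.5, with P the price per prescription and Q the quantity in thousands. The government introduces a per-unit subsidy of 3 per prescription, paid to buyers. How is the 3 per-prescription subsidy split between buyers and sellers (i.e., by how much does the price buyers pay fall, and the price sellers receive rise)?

Buyers gain 1.4 per prescription; sellers gain 1.6 per prescription.

Before the subsidy: set 229 − 4P = 3.5P + 101.5 → P* = 17, Q* = 161.
With a per-unit subsidy paid to buyers, each effectively pays P − 3, so demand becomes Qd = 229 − 4(P − 3).
Solving gives Q = 166.6 with buyers paying 15.6 and sellers receiving 18.6 (the 3 wedge).
Gain to buyers: 1.4; to sellers: 1.6. (They sum to 3.)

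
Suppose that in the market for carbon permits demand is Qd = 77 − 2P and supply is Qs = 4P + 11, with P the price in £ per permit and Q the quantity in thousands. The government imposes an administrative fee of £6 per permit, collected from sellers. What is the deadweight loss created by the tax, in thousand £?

Before the tax: set 77 − 2P = 4P + 11 → P* = £11, Q* = 55.
With the tax collected from sellers, supply shifts: Qs = 4(P − 6) + 11.
Solving gives Q = 47 with buyers paying £15 and sellers receiving £9 (the £6 wedge).
Quantity falls by |ΔQ| = |55 − 47| = 8.
DWL = ½ · t · |ΔQ| = ½ · 6 · 8 = £24.

Deadweight loss = £24 thousand.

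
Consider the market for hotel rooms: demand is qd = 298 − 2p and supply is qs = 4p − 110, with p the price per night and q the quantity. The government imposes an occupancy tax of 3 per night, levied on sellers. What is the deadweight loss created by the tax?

Deadweight loss = 6.

Before the tax: set 298 − 2p = 4p − 110 → p* = 68, q* = 162.
With the tax collected from sellers, supply shifts: qs = 4(p − 3) − 110.
New equilibrium: consumers pay 70, sellers receive 67, q = 158. (Wedge: pb − ps = 3.)
Quantity falls by |ΔQ| = |162 − 158| = 4.
DWL = ½ · t · |ΔQ| = ½ · 3 · 4 = 6.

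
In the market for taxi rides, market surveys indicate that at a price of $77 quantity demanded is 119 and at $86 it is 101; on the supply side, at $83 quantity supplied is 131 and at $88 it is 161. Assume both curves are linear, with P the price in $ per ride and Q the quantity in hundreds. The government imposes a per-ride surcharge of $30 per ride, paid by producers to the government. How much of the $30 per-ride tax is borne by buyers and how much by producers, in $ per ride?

Demand slope: (101 − 119)/(86 − 77) = -2, so Qd = 273 − 2P.
Supply slope: (161 − 131)/(88 − 83) = 6, so Qs = 6P − 367.
Without the tax, 273 − 2P = 6P − 367 gives 8P = 640, so P* = $80 and Q* = 113.
With the tax collected from producers, supply shifts: Qs = 6(P − 30) − 367.
New equilibrium: buyers pay $102.5, producers receive $72.5, Q = 68. (Wedge: Pb − Ps = 30.)
Burden on buyers: $22.5; on producers: $7.5. (They sum to $30.)

Buyers bear $22.5 per ride; producers bear $7.5 per ride.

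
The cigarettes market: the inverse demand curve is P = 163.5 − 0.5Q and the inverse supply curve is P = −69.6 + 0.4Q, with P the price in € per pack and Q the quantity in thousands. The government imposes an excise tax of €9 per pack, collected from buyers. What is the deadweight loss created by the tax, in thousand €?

Inverting to Q(P) form: Qd = 327 − 2P; Qs = 2.5P + 174.
Without the tax, 327 − 2P = 2.5P + 174 gives 4.5P = 153, so P* = €34 and Q* = 259.
With the tax collected from buyers, demand (in seller-price terms) shifts: Qd = 327 − 2(P + 9).
Solving gives Q = 249 with buyers paying €39 and producers receiving €30 (the €9 wedge).
Quantity falls by |ΔQ| = |259 − 249| = 10.
DWL = ½ · t · |ΔQ| = ½ · 9 · 10 = €45.

Deadweight loss = €45 thousand.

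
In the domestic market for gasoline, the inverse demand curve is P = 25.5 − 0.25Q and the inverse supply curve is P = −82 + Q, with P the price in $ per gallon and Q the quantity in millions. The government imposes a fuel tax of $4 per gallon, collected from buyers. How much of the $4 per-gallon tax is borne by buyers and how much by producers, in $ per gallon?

Buyers bear $0.8 per gallon; producers bear $3.2 per gallon.

Inverting to Q(P) form: Qd = 102 − 4P; Qs = P + 82.
Without the tax, 102 − 4P = P + 82 gives 5P = 20, so P* = $4 and Q* = 86.
With the tax collected from buyers, demand (in seller-price terms) shifts: Qd = 102 − 4(P + 4).
Solving gives Q = 82.8 with buyers paying $4.8 and producers receiving $0.8 (the $4 wedge).
Burden on buyers: $0.8; on producers: $3.2. (They sum to $4.)
The less price-elastic side of the market bears the larger share of a per-unit tax.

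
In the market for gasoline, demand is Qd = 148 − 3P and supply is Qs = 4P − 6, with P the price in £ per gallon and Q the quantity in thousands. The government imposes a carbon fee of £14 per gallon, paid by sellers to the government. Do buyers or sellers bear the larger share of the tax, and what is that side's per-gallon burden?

Before the tax: set 148 − 3P = 4P − 6 → P* = £22, Q* = 82.
With the tax collected from sellers, supply shifts: Qs = 4(P − 14) − 6.
Solving gives Q = 58 with buyers paying £30 and sellers receiving £16 (the £14 wedge).
Per-gallon burden: buyers £8, sellers £6.
Buyers take the larger share because demand is less price-elastic here (demand slope 3 vs supply slope 4).

Buyers bear the larger share: £8 per gallon.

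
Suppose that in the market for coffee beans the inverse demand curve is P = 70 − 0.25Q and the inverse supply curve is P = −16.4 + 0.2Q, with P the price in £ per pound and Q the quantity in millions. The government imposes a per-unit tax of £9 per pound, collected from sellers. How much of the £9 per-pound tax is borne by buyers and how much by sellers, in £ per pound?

Rewrite in direct form: Qd = 280 − 4P and Qs = 5P + 82.
Without the tax, 280 − 4P = 5P + 82 gives 9P = 198, so P* = £22 and Q* = 192.
With the tax collected from sellers, supply shifts: Qs = 5(P − 9) + 82.
Solving gives Q = 172 with buyers paying £27 and sellers receiving £18 (the £9 wedge).
Burden on buyers: £5; on sellers: £4. (They sum to £9.)
The less price-elastic side of the market bears the larger share of a per-unit tax.

Buyers bear £5 per pound; sellers bear £4 per pound.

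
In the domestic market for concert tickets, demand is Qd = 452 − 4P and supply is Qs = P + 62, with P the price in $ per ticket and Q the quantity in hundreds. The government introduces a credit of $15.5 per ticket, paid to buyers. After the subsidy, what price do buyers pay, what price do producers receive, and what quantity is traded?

Buyers pay $74.9; producers receive $90.4; quantity = 152.4.

Without the subsidy, 452 − 4P = P + 62 gives 5P = 390, so P* = $78 and Q* = 140.
With a per-unit subsidy paid to buyers, each effectively pays P − 15.5, so demand becomes Qd = 452 − 4(P − 15.5).
New equilibrium: buyers pay $74.9, producers receive $90.4, Q = 152.4. (Wedge: Pb − Ps = −15.5.)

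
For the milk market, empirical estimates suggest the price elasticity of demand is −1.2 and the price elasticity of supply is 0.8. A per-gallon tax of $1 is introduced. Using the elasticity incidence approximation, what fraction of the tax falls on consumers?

Incidence ratio: consumers' share ≈ εs / (εs + |εd|) = 0.8 / (0.8 + 1.2) = 0.4.
Supply is the less elastic side, so consumers bear the smaller share.

Consumers' share ≈ 0.4.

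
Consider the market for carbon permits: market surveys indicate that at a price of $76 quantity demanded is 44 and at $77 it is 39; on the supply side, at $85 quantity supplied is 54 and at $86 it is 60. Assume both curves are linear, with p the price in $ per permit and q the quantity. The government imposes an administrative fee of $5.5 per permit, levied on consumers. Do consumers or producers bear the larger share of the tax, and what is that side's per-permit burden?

Demand slope: (39 − 44)/(77 − 76) = -5, so qd = 424 − 5p.
Supply slope: (60 − 54)/(86 − 85) = 6, so qs = 6p − 456.
Without the tax, 424 − 5p = 6p − 456 gives 11p = 880, so p* = $80 and q* = 24.
With the tax collected from consumers, demand (in seller-price terms) shifts: qd = 424 − 5(p + 5.5).
Solving gives q = 9 with consumers paying $83 and producers receiving $77.5 (the $5.5 wedge).
Per-permit burden: consumers $3, producers $2.5.
Consumers take the larger share because demand is less price-elastic here (demand slope 5 vs supply slope 6).
The less price-elastic side of the market bears the larger share of a per-unit tax.

Consumers bear the larger share: $3 per permit.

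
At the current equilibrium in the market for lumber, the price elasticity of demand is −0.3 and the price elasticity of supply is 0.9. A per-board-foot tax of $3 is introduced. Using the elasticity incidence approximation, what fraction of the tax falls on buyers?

Incidence ratio: buyers' share ≈ εs / (εs + |εd|) = 0.9 / (0.9 + 0.3) = 0.75.
Supply is the more elastic side, so buyers bear the larger share.

Buyers' share ≈ 0.75.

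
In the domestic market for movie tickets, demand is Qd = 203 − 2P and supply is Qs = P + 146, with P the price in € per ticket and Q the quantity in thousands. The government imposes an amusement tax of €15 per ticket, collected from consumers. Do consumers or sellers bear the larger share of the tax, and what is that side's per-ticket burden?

Sellers bear the larger share: €10 per ticket.

Before the tax: set 203 − 2P = P + 146 → P* = €19, Q* = 165.
With the tax collected from consumers, demand (in seller-price terms) shifts: Qd = 203 − 2(P + 15).
New equilibrium: consumers pay €24, sellers receive €9, Q = 155. (Wedge: Pb − Ps = 15.)
Per-ticket burden: consumers €5, sellers €10.
Sellers take the larger share because supply is less price-elastic here (demand slope 2 vs supply slope 1).
The less price-elastic side of the market bears the larger share of a per-unit tax.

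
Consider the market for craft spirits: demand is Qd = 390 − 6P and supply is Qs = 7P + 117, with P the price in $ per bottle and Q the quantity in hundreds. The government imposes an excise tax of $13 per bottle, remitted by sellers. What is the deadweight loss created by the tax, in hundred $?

Deadweight loss = $273 hundred.

Before the tax: set 390 − 6P = 7P + 117 → P* = $21, Q* = 264.
With the tax collected from sellers, supply shifts: Qs = 7(P − 13) + 117.
New equilibrium: consumers pay $28, sellers receive $15, Q = 222. (Wedge: Pb − Ps = 13.)
Quantity falls by |ΔQ| = |264 − 222| = 42.
DWL = ½ · t · |ΔQ| = ½ · 13 · 42 = $273.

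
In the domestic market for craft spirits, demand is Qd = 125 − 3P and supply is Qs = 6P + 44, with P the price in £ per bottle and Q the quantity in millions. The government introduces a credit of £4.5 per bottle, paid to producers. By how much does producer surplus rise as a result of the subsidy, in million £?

Producer surplus rises by £153.75 million.

Before the subsidy: set 125 − 3P = 6P + 44 → P* = £9, Q* = 98.
With a per-unit subsidy paid to producers, each receives P + 4.5 per unit sold, so supply becomes Qs = 6(P + 4.5) + 44.
Solving gives Q = 107 with buyers paying £6 and producers receiving £10.5 (the £4.5 wedge).
ΔPS is the trapezoid between Q = 107 and Q = 98 of height £1.5: ½ · (98 + 107) · 1.5 = £153.75.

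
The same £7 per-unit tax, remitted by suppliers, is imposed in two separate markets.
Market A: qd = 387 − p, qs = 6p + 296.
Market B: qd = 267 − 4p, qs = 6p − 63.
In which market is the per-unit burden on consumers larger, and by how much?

Market A, by £1.8.

Market A: pre-tax p* = £13, q* = 374; post-tax q = 368; per-unit burden on consumers = £6.
Market B: pre-tax p* = £33, q* = 135; post-tax q = 118.2; per-unit burden on consumers = £4.2.
Difference: £6 vs £4.2 → market A is larger by £1.8.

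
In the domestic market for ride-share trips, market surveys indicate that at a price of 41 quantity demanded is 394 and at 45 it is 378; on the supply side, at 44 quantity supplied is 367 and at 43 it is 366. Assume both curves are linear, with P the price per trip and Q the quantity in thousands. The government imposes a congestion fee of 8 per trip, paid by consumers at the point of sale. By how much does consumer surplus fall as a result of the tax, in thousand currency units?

Demand slope: (378 − 394)/(45 − 41) = -4, so Qd = 558 − 4P.
Supply slope: (366 − 367)/(43 − 44) = 1, so Qs = P + 323.
Before the tax: set 558 − 4P = P + 323 → P* = 47, Q* = 370.
With the tax collected from consumers, demand (in seller-price terms) shifts: Qd = 558 − 4(P + 8).
New equilibrium: consumers pay 48.6, suppliers receive 40.6, Q = 363.6. (Wedge: Pb − Ps = 8.)
ΔCS is the trapezoid between Q = 363.6 and Q = 370 of height 1.6: ½ · (370 + 363.6) · 1.6 = 586.88.

Consumer surplus falls by 586.88 thousand.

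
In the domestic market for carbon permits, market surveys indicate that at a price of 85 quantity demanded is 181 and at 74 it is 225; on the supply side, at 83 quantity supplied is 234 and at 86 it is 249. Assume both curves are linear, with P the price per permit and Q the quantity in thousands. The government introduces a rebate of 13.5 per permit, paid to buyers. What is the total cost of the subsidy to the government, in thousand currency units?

Government outlay = 3226.5 thousand.

Demand slope: (225 − 181)/(74 − 85) = -4, so Qd = 521 − 4P.
Supply slope: (249 − 234)/(86 − 83) = 5, so Qs = 5P − 181.
Without the subsidy, 521 − 4P = 5P − 181 gives 9P = 702, so P* = 78 and Q* = 209.
With a per-unit subsidy paid to buyers, each effectively pays P − 13.5, so demand becomes Qd = 521 − 4(P − 13.5).
New equilibrium: buyers pay 70.5, sellers receive 84, Q = 239. (Wedge: Pb − Ps = −13.5.)
Outlay = t · Q = 13.5 · 239 = 3226.5.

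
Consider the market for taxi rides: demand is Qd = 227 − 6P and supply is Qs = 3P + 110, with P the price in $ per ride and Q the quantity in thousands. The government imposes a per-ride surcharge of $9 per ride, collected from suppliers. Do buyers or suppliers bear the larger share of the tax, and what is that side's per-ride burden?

Suppliers bear the larger share: $6 per ride.

Before the tax: set 227 − 6P = 3P + 110 → P* = $13, Q* = 149.
With the tax collected from suppliers, supply shifts: Qs = 3(P − 9) + 110.
Solving gives Q = 131 with buyers paying $16 and suppliers receiving $7 (the $9 wedge).
Per-ride burden: buyers $3, suppliers $6.
Suppliers take the larger share because supply is less price-elastic here (demand slope 6 vs supply slope 3).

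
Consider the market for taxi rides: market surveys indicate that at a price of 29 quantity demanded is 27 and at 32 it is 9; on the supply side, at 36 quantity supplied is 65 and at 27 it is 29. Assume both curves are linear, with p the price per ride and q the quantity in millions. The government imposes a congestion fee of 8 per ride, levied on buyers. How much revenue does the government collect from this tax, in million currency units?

Tax revenue = 110.4 million.

Demand slope: (9 − 27)/(32 − 29) = -6, so qd = 201 − 6p.
Supply slope: (29 − 65)/(27 − 36) = 4, so qs = 4p − 79.
Before the tax: set 201 − 6p = 4p − 79 → p* = 28, q* = 33.
With the tax collected from buyers, demand (in seller-price terms) shifts: qd = 201 − 6(p + 8).
Solving gives q = 13.8 with buyers paying 31.2 and suppliers receiving 23.2 (the 8 wedge).
Revenue = t · Q = 8 · 13.8 = 110.4.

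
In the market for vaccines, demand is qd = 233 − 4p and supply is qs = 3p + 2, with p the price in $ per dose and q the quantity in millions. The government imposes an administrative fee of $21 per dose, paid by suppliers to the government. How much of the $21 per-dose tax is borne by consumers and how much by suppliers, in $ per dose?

Consumers bear $9 per dose; suppliers bear $12 per dose.

Without the tax, 233 − 4p = 3p + 2 gives 7p = 231, so p* = $33 and q* = 101.
With the tax collected from suppliers, supply shifts: qs = 3(p − 21) + 2.
New equilibrium: consumers pay $42, suppliers receive $21, q = 65. (Wedge: pb − ps = 21.)
Burden on consumers: $9; on suppliers: $12. (They sum to $21.)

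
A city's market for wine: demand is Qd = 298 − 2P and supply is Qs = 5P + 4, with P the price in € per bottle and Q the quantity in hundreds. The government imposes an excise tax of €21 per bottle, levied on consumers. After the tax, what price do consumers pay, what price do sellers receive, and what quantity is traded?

Consumers pay €57; sellers receive €36; quantity = 184.

Before the tax: set 298 − 2P = 5P + 4 → P* = €42, Q* = 214.
With the tax collected from consumers, demand (in seller-price terms) shifts: Qd = 298 − 2(P + 21).
New equilibrium: consumers pay €57, sellers receive €36, Q = 184. (Wedge: Pb − Ps = 21.)
The less price-elastic side of the market bears the larger share of a per-unit tax.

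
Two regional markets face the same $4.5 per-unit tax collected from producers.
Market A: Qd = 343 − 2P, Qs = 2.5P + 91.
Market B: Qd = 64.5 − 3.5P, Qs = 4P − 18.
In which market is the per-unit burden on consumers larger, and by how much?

Market A: pre-tax P* = $56, Q* = 231; post-tax Q = 226; per-unit burden on consumers = $2.5.
Market B: pre-tax P* = $11, Q* = 26; post-tax Q = 17.6; per-unit burden on consumers = $2.4.
Difference: $2.5 vs $2.4 → market A is larger by $0.1.

Market A, by $0.1.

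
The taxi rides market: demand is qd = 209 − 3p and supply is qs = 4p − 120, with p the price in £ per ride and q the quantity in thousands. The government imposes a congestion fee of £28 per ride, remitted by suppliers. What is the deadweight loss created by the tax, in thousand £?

Deadweight loss = £672 thousand.

Before the tax: set 209 − 3p = 4p − 120 → p* = £47, q* = 68.
With the tax collected from suppliers, supply shifts: qs = 4(p − 28) − 120.
Solving gives q = 20 with consumers paying £63 and suppliers receiving £35 (the £28 wedge).
Quantity falls by |ΔQ| = |68 − 20| = 48.
DWL = ½ · t · |ΔQ| = ½ · 28 · 48 = £672.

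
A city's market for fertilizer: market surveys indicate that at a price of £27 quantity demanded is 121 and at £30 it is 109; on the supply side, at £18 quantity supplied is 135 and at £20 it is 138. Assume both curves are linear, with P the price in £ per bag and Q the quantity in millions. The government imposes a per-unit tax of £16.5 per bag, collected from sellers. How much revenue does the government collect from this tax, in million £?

Demand slope: (109 − 121)/(30 − 27) = -4, so Qd = 229 − 4P.
Supply slope: (138 − 135)/(20 − 18) = 1.5, so Qs = 1.5P + 108.
Without the tax, 229 − 4P = 1.5P + 108 gives 5.5P = 121, so P* = £22 and Q* = 141.
With the tax collected from sellers, supply shifts: Qs = 1.5(P − 16.5) + 108.
Solving gives Q = 123 with consumers paying £26.5 and sellers receiving £10 (the £16.5 wedge).
Revenue = t · Q = 16.5 · 123 = £2029.5.

Tax revenue = £2029.5 million.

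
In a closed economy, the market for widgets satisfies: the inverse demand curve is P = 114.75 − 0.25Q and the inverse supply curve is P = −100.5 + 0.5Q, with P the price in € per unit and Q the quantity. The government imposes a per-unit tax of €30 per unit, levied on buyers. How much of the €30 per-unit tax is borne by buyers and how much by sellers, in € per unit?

Buyers bear €10 per unit; sellers bear €20 per unit.

Inverting to Q(P) form: Qd = 459 − 4P; Qs = 2P + 201.
Before the tax: set 459 − 4P = 2P + 201 → P* = €43, Q* = 287.
With the tax collected from buyers, demand (in seller-price terms) shifts: Qd = 459 − 4(P + 30).
Solving gives Q = 247 with buyers paying €53 and sellers receiving €23 (the €30 wedge).
Burden on buyers: €10; on sellers: €20. (They sum to €30.)
The less price-elastic side of the market bears the larger share of a per-unit tax.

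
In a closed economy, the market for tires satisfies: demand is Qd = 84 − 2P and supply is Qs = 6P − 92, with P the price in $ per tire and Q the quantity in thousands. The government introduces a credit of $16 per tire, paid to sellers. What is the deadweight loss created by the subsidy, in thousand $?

Deadweight loss = $192 thousand.

Before the subsidy: set 84 − 2P = 6P − 92 → P* = $22, Q* = 40.
With a per-unit subsidy paid to sellers, each receives P + 16 per unit sold, so supply becomes Qs = 6(P + 16) − 92.
Solving gives Q = 64 with consumers paying $10 and sellers receiving $26 (the $16 wedge).
Quantity rises by |ΔQ| = |40 − 64| = 24.
DWL = ½ · t · |ΔQ| = ½ · 16 · 24 = $192.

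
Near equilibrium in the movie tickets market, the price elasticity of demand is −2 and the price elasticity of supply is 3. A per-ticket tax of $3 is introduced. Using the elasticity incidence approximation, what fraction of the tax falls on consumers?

Incidence ratio: consumers' share ≈ εs / (εs + |εd|) = 3 / (3 + 2) = 0.6.
Supply is the more elastic side, so consumers bear the larger share.

Consumers' share ≈ 0.6.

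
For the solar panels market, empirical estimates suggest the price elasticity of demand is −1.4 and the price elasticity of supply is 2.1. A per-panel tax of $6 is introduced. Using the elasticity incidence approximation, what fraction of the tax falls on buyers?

Incidence ratio: buyers' share ≈ εs / (εs + |εd|) = 2.1 / (2.1 + 1.4) = 0.6.
Supply is the more elastic side, so buyers bear the larger share.

Buyers' share ≈ 0.6.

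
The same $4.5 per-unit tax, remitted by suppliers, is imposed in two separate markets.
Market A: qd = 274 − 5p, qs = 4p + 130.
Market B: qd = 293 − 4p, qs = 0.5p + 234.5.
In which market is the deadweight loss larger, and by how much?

Market A: pre-tax p* = $16, q* = 194; post-tax q = 184; deadweight loss = $22.5.
Market B: pre-tax p* = $13, q* = 241; post-tax q = 239; deadweight loss = $4.5.
Difference: $22.5 vs $4.5 → market A is larger by $18.

Market A, by $18.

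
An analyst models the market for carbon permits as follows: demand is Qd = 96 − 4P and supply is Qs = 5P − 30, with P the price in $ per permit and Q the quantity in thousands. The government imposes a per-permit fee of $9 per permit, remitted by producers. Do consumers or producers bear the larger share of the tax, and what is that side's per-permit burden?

Without the tax, 96 − 4P = 5P − 30 gives 9P = 126, so P* = $14 and Q* = 40.
With the tax collected from producers, supply shifts: Qs = 5(P − 9) − 30.
New equilibrium: consumers pay $19, producers receive $10, Q = 20. (Wedge: Pb − Ps = 9.)
Per-permit burden: consumers $5, producers $4.
Consumers take the larger share because demand is less price-elastic here (demand slope 4 vs supply slope 5).
The less price-elastic side of the market bears the larger share of a per-unit tax.

Consumers bear the larger share: $5 per permit.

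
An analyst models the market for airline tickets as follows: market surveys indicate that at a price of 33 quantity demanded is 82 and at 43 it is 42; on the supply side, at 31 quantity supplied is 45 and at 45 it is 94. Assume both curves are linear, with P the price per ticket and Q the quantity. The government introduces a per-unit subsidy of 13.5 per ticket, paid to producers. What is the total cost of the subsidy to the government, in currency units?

Government outlay = 1231.2.

Demand slope: (42 − 82)/(43 − 33) = -4, so Qd = 214 − 4P.
Supply slope: (94 − 45)/(45 − 31) = 3.5, so Qs = 3.5P − 63.5.
Before the subsidy: set 214 − 4P = 3.5P − 63.5 → P* = 37, Q* = 66.
With a per-unit subsidy paid to producers, each receives P + 13.5 per unit sold, so supply becomes Qs = 3.5(P + 13.5) − 63.5.
New equilibrium: buyers pay 30.7, producers receive 44.2, Q = 91.2. (Wedge: Pb − Ps = −13.5.)
Outlay = t · Q = 13.5 · 91.2 = 1231.2.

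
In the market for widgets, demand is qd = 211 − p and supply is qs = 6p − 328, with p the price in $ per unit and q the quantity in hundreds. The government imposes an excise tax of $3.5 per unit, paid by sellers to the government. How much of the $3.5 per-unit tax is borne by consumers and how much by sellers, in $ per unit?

Consumers bear $3 per unit; sellers bear $0.5 per unit.

Before the tax: set 211 − p = 6p − 328 → p* = $77, q* = 134.
With the tax collected from sellers, supply shifts: qs = 6(p − 3.5) − 328.
New equilibrium: consumers pay $80, sellers receive $76.5, q = 131. (Wedge: pb − ps = 3.5.)
Burden on consumers: $3; on sellers: $0.5. (They sum to $3.5.)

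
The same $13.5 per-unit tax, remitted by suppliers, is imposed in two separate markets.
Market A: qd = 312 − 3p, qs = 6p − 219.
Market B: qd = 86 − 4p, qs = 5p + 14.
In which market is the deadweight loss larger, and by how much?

Market B, by $20.25.

Market A: pre-tax p* = $59, q* = 135; post-tax q = 108; deadweight loss = $182.25.
Market B: pre-tax p* = $8, q* = 54; post-tax q = 24; deadweight loss = $202.5.
Difference: $182.25 vs $202.5 → market B is larger by $20.25.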